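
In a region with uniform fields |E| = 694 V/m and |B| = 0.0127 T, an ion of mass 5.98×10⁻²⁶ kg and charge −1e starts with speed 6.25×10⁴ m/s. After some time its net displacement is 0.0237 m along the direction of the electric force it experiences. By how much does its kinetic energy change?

ΔKE ≈ 2.63×10⁻¹⁸ J

The magnetic force is always ⟂ v and does no work; only the electric force changes KE.
ΔKE = F_E · d = |q|E d = (1.602×10⁻¹⁹)(694)(0.0237) ≈ 2.63×10⁻¹⁸ J.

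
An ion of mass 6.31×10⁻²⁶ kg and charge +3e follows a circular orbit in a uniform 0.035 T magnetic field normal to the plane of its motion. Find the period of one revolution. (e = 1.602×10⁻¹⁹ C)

T ≈ 2.4×10⁻⁵ s

The cyclotron period depends only on m, q, B: T = 2πm/(|q|B).
T = 2π(6.31×10⁻²⁶)/((4.806×10⁻¹⁹)(0.035)) ≈ 2.4×10⁻⁵ s.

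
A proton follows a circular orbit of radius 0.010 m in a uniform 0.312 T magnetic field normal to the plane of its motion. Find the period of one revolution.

The cyclotron period depends only on m, q, B: T = 2πm/(|q|B).
T = 2π(1.673×10⁻²⁷)/((1.602×10⁻¹⁹)(0.312)) ≈ 2.10×10⁻⁷ s.

T ≈ 2.10×10⁻⁷ s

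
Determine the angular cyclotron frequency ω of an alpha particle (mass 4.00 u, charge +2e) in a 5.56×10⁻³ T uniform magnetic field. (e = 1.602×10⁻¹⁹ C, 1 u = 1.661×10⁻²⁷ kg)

ω ≈ 2.68×10⁵ rad/s

ω = |q|B/m.
ω = (3.204×10⁻¹⁹)(5.56×10⁻³)/6.644×10⁻²⁷ ≈ 2.68×10⁵ rad/s.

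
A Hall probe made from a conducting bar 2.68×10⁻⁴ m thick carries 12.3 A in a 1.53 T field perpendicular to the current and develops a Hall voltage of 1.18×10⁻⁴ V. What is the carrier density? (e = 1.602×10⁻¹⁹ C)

From V_H = IB/(n e t), n = IB/(V_H e t).
n = (12.3)(1.53)/((1.18×10⁻⁴)(1.602×10⁻¹⁹)(2.68×10⁻⁴)) ≈ 3.71×10²⁷ m⁻³.

n ≈ 3.71×10²⁷ m⁻³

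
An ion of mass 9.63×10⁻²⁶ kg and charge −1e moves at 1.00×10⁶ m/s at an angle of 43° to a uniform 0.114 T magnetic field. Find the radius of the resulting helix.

r ≈ 3.60 m

v⊥ = v sinθ = 1.00×10⁶·sin43° ≈ 6.820×10⁵ m/s.
r = m v⊥/(|q|B) = (9.63×10⁻²⁶)(6.820×10⁵)/((1.602×10⁻¹⁹)(0.114)) ≈ 3.60 m.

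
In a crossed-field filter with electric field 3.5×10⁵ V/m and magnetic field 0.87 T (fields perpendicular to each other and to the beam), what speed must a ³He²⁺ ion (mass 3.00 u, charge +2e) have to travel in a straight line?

For undeflected motion the electric and magnetic forces balance: qE = qvB.
v = E/B = 3.5×10⁵/0.87 = 4.0×10⁵ m/s.

v = 4.0×10⁵ m/s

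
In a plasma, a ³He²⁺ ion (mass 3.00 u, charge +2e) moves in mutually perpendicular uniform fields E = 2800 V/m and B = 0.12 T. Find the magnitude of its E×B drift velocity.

In crossed fields the guiding centre drifts at v_d = |E×B|/B² = E/B, independent of charge and mass.
v_d = 2800/0.12 = 2.3×10⁴ m/s.

v_d ≈ 2.3×10⁴ m/s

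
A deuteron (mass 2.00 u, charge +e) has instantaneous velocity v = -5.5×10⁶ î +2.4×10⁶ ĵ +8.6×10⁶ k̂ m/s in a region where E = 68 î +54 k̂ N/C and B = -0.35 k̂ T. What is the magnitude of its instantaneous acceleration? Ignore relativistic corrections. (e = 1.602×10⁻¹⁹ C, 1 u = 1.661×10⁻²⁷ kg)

|a| ≈ 1.01×10¹⁴ m/s²

v×B = (-8.40×10⁵, -1.92×10⁶, 0) N/C.
E + v×B = (-8.40×10⁵, -1.92×10⁶, 54.0) N/C.
F = q(E + v×B) = (1.602×10⁻¹⁹ C)·(-8.40×10⁵, -1.92×10⁶, 54.0) = (-1.35×10⁻¹³, -3.08×10⁻¹³, 8.65×10⁻¹⁸) N.
|a| = |F|/m = 3.365×10⁻¹³/3.322×10⁻²⁷ ≈ 1.01×10¹⁴ m/s².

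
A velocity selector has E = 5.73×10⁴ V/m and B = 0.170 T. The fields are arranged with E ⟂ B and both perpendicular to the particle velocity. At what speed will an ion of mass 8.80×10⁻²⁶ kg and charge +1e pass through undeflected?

v = 3.37×10⁵ m/s

Zero net Lorentz force requires |qE| = |q v×B|, i.e. E = vB.
v = E/B = 5.73×10⁴/0.170 = 3.37×10⁵ m/s.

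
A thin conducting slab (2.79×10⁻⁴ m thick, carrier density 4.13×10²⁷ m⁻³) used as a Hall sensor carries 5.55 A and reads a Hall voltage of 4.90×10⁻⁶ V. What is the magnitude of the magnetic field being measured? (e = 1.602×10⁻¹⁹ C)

B ≈ 0.163 T

From V_H = IB/(n e t), B = V_H n e t / I.
B = (4.90×10⁻⁶)(4.13×10²⁷)(1.602×10⁻¹⁹)(2.79×10⁻⁴)/5.55 ≈ 0.163 T.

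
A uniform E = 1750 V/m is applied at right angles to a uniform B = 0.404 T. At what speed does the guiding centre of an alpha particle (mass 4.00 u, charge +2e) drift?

v_d ≈ 4330 m/s

The E×B drift speed is v_d = E/B.
v_d = 1750/0.404 = 4330 m/s.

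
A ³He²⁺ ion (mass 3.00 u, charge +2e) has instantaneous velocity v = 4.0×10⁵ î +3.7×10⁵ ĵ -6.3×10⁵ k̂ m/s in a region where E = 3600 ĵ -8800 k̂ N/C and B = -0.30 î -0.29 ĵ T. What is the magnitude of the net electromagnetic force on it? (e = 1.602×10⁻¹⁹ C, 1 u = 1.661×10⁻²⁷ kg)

|F| ≈ 8.52×10⁻¹⁴ N

v×B = (-1.83×10⁵, 1.89×10⁵, -5000) N/C.
E + v×B = (-1.83×10⁵, 1.93×10⁵, -1.38×10⁴) N/C.
F = q(E + v×B) = (3.204×10⁻¹⁹ C)·(-1.83×10⁵, 1.93×10⁵, -1.38×10⁴) = (-5.85×10⁻¹⁴, 6.17×10⁻¹⁴, -4.42×10⁻¹⁵) N.
|F| = 8.52×10⁻¹⁴ N.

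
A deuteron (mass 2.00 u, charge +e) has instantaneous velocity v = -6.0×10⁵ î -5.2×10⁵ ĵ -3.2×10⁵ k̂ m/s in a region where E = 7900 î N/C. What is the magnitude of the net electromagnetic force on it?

Only an electric field acts, so F = qE = (1.602×10⁻¹⁹ C)·(7900, 0, 0) = (1.27×10⁻¹⁵, 0, 0) N.
|F| = 1.27×10⁻¹⁵ N.

|F| ≈ 1.27×10⁻¹⁵ N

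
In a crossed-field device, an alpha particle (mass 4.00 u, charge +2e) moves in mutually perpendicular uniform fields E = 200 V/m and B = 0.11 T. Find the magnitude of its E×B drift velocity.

v_d ≈ 1800 m/s

In crossed fields the guiding centre drifts at v_d = |E×B|/B² = E/B, independent of charge and mass.
v_d = 200/0.11 = 1800 m/s.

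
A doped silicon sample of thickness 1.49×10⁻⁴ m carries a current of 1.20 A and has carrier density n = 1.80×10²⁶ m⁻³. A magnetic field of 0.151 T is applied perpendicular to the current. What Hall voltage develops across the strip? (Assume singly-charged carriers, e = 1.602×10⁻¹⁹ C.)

V_H ≈ 4.22×10⁻⁵ V

V_H = IB/(n e t).
V_H = (1.20)(0.151)/((1.80×10²⁶)(1.602×10⁻¹⁹)(1.49×10⁻⁴)) ≈ 4.22×10⁻⁵ V.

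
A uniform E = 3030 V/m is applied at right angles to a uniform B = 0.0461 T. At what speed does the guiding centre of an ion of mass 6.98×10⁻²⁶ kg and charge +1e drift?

v_d ≈ 6.57×10⁴ m/s

The steady drift has the magnetic force balancing the electric force, so v_d = E/B.
v_d = 3030/0.0461 = 6.57×10⁴ m/s.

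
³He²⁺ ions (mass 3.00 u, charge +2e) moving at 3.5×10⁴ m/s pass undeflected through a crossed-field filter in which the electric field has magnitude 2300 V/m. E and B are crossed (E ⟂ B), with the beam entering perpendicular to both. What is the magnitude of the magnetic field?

B = 0.066 T

Balance of forces in the selector: qE = qvB ⇒ B = E/v.
B = 2300/3.5×10⁴ = 0.066 T.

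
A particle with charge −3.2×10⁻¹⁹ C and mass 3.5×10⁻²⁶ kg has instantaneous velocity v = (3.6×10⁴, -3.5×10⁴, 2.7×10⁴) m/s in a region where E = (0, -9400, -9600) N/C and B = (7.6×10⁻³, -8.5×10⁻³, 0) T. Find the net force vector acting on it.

v×B = (230, 205, -40.0) N/C.
E + v×B = (230, -9190, -9640) N/C.
F = q(E + v×B) = (−3.2×10⁻¹⁹ C)·(230, -9190, -9640) = (-7.34×10⁻¹⁷, 2.94×10⁻¹⁵, 3.08×10⁻¹⁵) N.

F ≈ (-7.34×10⁻¹⁷, 2.94×10⁻¹⁵, 3.08×10⁻¹⁵) N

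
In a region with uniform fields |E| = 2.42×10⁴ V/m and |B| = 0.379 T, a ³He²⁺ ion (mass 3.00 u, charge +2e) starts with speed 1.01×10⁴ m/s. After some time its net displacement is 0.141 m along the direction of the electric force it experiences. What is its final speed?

B does no work; ΔKE = |q|E d.
½mv_f² = ½mv₀² + |q|Ed = ½(4.983×10⁻²⁷)(1.01×10⁴)² + (3.204×10⁻¹⁹)(2.42×10⁴)(0.141) ≈ 2.542×10⁻¹⁹ J + 1.093×10⁻¹⁵ J ≈ 1.094×10⁻¹⁵ J.
v_f = √(2·1.094×10⁻¹⁵/4.983×10⁻²⁷) ≈ 6.62×10⁵ m/s.

v_f ≈ 6.62×10⁵ m/s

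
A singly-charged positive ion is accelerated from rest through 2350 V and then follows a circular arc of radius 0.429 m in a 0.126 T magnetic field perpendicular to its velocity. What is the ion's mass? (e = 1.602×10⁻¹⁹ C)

Combine |q|V = ½mv² and r = mv/(|q|B): eliminate v to get m = qB²r²/(2V).
m = (1.602×10⁻¹⁹)(0.126)²(0.429)²/(2·2350) ≈ 9.96×10⁻²⁶ kg.

m ≈ 9.96×10⁻²⁶ kg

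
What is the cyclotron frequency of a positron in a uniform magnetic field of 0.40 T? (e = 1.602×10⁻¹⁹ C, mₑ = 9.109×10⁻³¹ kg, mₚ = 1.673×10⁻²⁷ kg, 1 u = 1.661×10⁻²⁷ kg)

f ≈ 1.1×10¹⁰ Hz

f = |q|B/(2πm).
f = (1.602×10⁻¹⁹)(0.40)/(2π·9.109×10⁻³¹) ≈ 1.1×10¹⁰ Hz.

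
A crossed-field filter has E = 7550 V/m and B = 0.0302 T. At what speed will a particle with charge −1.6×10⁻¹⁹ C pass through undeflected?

v = 2.50×10⁵ m/s

For undeflected motion the electric and magnetic forces balance: qE = qvB.
v = E/B = 7550/0.0302 = 2.50×10⁵ m/s.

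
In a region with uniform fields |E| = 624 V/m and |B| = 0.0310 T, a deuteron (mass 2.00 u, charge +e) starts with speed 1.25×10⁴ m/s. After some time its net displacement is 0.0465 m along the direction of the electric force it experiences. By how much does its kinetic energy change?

ΔKE ≈ 4.65×10⁻¹⁸ J

The magnetic force is always ⟂ v and does no work; only the electric force changes KE.
ΔKE = F_E · d = |q|E d = (1.602×10⁻¹⁹)(624)(0.0465) ≈ 4.65×10⁻¹⁸ J.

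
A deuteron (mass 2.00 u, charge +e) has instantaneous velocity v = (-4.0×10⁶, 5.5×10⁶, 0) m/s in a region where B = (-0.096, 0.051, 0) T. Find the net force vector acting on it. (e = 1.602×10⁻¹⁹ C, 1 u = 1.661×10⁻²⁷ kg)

F ≈ (0, 0, 5.19×10⁻¹⁴) N

v×B = (0, 0, 3.24×10⁵) N/C.
F = q v×B = (1.602×10⁻¹⁹ C)·(0, 0, 3.24×10⁵) = (0, 0, 5.19×10⁻¹⁴) N.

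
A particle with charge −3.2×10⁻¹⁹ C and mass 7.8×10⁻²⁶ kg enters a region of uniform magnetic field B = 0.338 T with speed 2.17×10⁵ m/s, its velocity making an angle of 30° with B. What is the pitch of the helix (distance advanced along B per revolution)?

p ≈ 0.852 m

v∥ = v cosθ = 2.17×10⁵·cos30° ≈ 1.879×10⁵ m/s.
T = 2πm/(|q|B) = 2π(7.8×10⁻²⁶)/((3.2×10⁻¹⁹)(0.338)) ≈ 4.531×10⁻⁶ s.
pitch = v∥ T = (1.879×10⁵)(4.531×10⁻⁶) ≈ 0.852 m.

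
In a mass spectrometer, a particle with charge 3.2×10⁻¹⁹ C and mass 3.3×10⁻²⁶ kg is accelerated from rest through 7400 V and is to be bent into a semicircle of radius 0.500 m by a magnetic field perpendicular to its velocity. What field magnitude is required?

v = √(2|q|V/m) = √(2·3.2×10⁻¹⁹·7400/3.3×10⁻²⁶) ≈ 3.788×10⁵ m/s.
B = mv/(|q|r) = (3.3×10⁻²⁶)(3.788×10⁵)/((3.2×10⁻¹⁹)(0.500)) ≈ 0.0781 T.

B ≈ 0.0781 T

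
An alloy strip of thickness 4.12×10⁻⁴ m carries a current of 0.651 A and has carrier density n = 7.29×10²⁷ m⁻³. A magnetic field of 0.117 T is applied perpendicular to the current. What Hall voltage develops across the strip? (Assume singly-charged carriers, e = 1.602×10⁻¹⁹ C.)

V_H ≈ 1.58×10⁻⁷ V

V_H = IB/(n e t).
V_H = (0.651)(0.117)/((7.29×10²⁷)(1.602×10⁻¹⁹)(4.12×10⁻⁴)) ≈ 1.58×10⁻⁷ V.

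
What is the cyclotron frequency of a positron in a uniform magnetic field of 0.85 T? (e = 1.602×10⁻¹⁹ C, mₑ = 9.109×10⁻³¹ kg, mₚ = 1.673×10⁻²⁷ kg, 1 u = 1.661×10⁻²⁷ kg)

f ≈ 2.4×10¹⁰ Hz

f = |q|B/(2πm).
f = (1.602×10⁻¹⁹)(0.85)/(2π·9.109×10⁻³¹) ≈ 2.4×10¹⁰ Hz.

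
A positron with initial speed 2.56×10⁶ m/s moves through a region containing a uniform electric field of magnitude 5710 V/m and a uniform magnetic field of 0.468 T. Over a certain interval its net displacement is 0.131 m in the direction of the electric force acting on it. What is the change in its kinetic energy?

ΔKE ≈ 1.20×10⁻¹⁶ J

The magnetic force is always ⟂ v and does no work; only the electric force changes KE.
ΔKE = F_E · d = |q|E d = (1.602×10⁻¹⁹)(5710)(0.131) ≈ 1.20×10⁻¹⁶ J.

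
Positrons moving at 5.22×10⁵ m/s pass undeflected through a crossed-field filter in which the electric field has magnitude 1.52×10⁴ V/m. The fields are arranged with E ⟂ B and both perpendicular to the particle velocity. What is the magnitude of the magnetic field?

Balance of forces in the selector: qE = qvB ⇒ B = E/v.
B = 1.52×10⁴/5.22×10⁵ = 0.0291 T.

B = 0.0291 T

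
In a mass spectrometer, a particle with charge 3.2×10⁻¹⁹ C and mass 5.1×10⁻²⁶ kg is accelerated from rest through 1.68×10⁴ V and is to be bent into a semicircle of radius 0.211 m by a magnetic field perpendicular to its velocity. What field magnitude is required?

B ≈ 0.347 T

v = √(2|q|V/m) = √(2·3.2×10⁻¹⁹·1.68×10⁴/5.1×10⁻²⁶) ≈ 4.592×10⁵ m/s.
B = mv/(|q|r) = (5.1×10⁻²⁶)(4.592×10⁵)/((3.2×10⁻¹⁹)(0.211)) ≈ 0.347 T.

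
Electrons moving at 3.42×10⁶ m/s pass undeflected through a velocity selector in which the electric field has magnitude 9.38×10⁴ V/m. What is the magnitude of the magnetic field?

B = 0.0274 T

Balance of forces in the selector: qE = qvB ⇒ B = E/v.
B = 9.38×10⁴/3.42×10⁶ = 0.0274 T.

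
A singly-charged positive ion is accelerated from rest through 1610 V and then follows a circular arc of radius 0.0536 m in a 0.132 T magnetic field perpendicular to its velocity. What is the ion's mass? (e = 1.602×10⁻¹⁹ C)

Combine |q|V = ½mv² and r = mv/(|q|B): eliminate v to get m = qB²r²/(2V).
m = (1.602×10⁻¹⁹)(0.132)²(0.0536)²/(2·1610) ≈ 2.49×10⁻²⁷ kg.

m ≈ 2.49×10⁻²⁷ kg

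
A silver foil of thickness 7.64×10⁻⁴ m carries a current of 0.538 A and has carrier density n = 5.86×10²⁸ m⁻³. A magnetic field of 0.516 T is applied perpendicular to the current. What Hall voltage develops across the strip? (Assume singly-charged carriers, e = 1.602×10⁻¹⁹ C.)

V_H = IB/(n e t).
V_H = (0.538)(0.516)/((5.86×10²⁸)(1.602×10⁻¹⁹)(7.64×10⁻⁴)) ≈ 3.87×10⁻⁸ V.

V_H ≈ 3.87×10⁻⁸ V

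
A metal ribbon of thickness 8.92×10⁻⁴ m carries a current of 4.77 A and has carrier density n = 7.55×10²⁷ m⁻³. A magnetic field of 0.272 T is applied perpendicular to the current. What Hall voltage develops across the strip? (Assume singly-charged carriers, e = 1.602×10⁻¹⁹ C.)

V_H ≈ 1.20×10⁻⁶ V

V_H = IB/(n e t).
V_H = (4.77)(0.272)/((7.55×10²⁷)(1.602×10⁻¹⁹)(8.92×10⁻⁴)) ≈ 1.20×10⁻⁶ V.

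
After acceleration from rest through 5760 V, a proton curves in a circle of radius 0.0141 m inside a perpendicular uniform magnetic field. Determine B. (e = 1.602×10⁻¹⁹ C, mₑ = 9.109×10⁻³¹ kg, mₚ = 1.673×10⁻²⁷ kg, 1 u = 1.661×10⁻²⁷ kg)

v = √(2|q|V/m) = √(2·1.602×10⁻¹⁹·5760/1.673×10⁻²⁷) ≈ 1.050×10⁶ m/s.
B = mv/(|q|r) = (1.673×10⁻²⁷)(1.050×10⁶)/((1.602×10⁻¹⁹)(0.0141)) ≈ 0.778 T.

B ≈ 0.778 T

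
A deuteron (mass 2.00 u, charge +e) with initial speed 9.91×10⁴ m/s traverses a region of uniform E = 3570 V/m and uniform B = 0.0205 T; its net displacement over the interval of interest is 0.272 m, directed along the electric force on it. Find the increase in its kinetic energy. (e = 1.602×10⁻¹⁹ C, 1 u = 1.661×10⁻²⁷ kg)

ΔKE ≈ 1.56×10⁻¹⁶ J

The magnetic force is always ⟂ v and does no work; only the electric force changes KE.
ΔKE = F_E · d = |q|E d = (1.602×10⁻¹⁹)(3570)(0.272) ≈ 1.56×10⁻¹⁶ J.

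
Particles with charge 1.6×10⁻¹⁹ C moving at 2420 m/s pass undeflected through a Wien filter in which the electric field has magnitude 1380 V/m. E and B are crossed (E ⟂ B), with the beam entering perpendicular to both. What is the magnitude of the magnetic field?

Balance of forces in the selector: qE = qvB ⇒ B = E/v.
B = 1380/2420 = 0.570 T.

B = 0.570 T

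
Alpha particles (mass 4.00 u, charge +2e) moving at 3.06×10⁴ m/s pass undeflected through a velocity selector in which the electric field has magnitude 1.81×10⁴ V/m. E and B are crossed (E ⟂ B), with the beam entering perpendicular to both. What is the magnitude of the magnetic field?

B = 0.592 T

Balance of forces in the selector: qE = qvB ⇒ B = E/v.
B = 1.81×10⁴/3.06×10⁴ = 0.592 T.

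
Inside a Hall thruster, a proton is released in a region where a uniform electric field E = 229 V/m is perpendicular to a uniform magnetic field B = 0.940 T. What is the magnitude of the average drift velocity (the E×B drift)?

The steady drift has the magnetic force balancing the electric force, so v_d = E/B.
v_d = 229/0.940 = 244 m/s.

v_d ≈ 244 m/s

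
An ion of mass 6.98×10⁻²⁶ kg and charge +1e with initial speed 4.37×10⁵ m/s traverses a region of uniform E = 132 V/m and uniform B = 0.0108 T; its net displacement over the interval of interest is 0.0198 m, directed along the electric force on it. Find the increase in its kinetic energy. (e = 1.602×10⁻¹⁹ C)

ΔKE ≈ 4.19×10⁻¹⁹ J

The magnetic force is always ⟂ v and does no work; only the electric force changes KE.
ΔKE = F_E · d = |q|E d = (1.602×10⁻¹⁹)(132)(0.0198) ≈ 4.19×10⁻¹⁹ J.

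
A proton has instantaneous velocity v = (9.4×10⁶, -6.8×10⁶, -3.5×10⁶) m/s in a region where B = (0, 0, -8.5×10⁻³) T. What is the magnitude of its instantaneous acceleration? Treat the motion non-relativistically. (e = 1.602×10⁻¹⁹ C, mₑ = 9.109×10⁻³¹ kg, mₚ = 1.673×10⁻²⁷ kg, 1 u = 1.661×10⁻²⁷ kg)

|a| ≈ 9.44×10¹² m/s²

v×B = (5.78×10⁴, 7.99×10⁴, 0) N/C.
F = q v×B = (1.602×10⁻¹⁹ C)·(5.78×10⁴, 7.99×10⁴, 0) = (9.26×10⁻¹⁵, 1.28×10⁻¹⁴, 0) N.
|a| = |F|/m = 1.580×10⁻¹⁴/1.673×10⁻²⁷ ≈ 9.44×10¹² m/s².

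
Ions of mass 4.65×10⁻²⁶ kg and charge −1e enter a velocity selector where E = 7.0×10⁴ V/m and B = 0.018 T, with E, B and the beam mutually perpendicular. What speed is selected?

Straight-line motion ⇒ electric and magnetic forces cancel, so E = vB.
v = E/B = 7.0×10⁴/0.018 = 3.9×10⁶ m/s.

v = 3.9×10⁶ m/s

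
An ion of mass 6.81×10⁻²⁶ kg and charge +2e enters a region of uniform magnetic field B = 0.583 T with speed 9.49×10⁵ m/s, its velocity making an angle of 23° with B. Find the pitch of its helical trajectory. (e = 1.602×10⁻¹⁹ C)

v∥ = v cosθ = 9.49×10⁵·cos23° ≈ 8.736×10⁵ m/s.
T = 2πm/(|q|B) = 2π(6.81×10⁻²⁶)/((3.204×10⁻¹⁹)(0.583)) ≈ 2.291×10⁻⁶ s.
pitch = v∥ T = (8.736×10⁵)(2.291×10⁻⁶) ≈ 2.00 m.

p ≈ 2.00 m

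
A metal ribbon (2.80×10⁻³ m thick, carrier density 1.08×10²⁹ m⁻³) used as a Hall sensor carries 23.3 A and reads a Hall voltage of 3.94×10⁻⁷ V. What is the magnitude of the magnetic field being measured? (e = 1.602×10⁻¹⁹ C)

From V_H = IB/(n e t), B = V_H n e t / I.
B = (3.94×10⁻⁷)(1.08×10²⁹)(1.602×10⁻¹⁹)(2.80×10⁻³)/23.3 ≈ 0.819 T.

B ≈ 0.819 T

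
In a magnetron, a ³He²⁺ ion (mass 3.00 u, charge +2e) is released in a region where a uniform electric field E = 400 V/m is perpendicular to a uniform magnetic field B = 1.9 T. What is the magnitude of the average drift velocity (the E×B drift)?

v_d ≈ 210 m/s

In crossed fields the guiding centre drifts at v_d = |E×B|/B² = E/B, independent of charge and mass.
v_d = 400/1.9 = 210 m/s.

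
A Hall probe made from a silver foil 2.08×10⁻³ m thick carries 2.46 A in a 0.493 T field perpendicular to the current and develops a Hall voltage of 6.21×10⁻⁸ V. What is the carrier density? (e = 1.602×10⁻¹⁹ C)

From V_H = IB/(n e t), n = IB/(V_H e t).
n = (2.46)(0.493)/((6.21×10⁻⁸)(1.602×10⁻¹⁹)(2.08×10⁻³)) ≈ 5.86×10²⁸ m⁻³.

n ≈ 5.86×10²⁸ m⁻³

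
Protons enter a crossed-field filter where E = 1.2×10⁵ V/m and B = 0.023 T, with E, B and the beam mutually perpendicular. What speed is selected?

v = 5.2×10⁶ m/s

For undeflected motion the electric and magnetic forces balance: qE = qvB.
v = E/B = 1.2×10⁵/0.023 = 5.2×10⁶ m/s.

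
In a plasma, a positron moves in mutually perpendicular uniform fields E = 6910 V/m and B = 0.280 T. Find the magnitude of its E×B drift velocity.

v_d ≈ 2.47×10⁴ m/s

In crossed fields the guiding centre drifts at v_d = |E×B|/B² = E/B, independent of charge and mass.
v_d = 6910/0.280 = 2.47×10⁴ m/s.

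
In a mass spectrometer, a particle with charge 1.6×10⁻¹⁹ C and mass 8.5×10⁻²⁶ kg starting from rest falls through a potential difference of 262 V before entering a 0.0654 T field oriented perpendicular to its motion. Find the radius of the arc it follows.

r ≈ 0.255 m

Acceleration: |q|V = ½mv² ⇒ v = √(2|q|V/m) = √(2·1.6×10⁻¹⁹·262/8.5×10⁻²⁶) ≈ 3.141×10⁴ m/s.
In the field: r = mv/(|q|B) = (8.5×10⁻²⁶)(3.141×10⁴)/((1.6×10⁻¹⁹)(0.0654)) ≈ 0.255 m.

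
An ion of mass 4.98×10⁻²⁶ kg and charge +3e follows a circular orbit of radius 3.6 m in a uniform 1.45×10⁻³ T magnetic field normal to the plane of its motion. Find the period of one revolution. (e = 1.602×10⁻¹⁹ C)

T ≈ 4.49×10⁻⁴ s

The cyclotron period depends only on m, q, B: T = 2πm/(|q|B).
T = 2π(4.98×10⁻²⁶)/((4.806×10⁻¹⁹)(1.45×10⁻³)) ≈ 4.49×10⁻⁴ s.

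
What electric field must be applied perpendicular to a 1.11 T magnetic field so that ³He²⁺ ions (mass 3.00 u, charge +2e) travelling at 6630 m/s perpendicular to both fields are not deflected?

E = 7360 V/m

For straight-line motion qE = qvB, so E = vB.
E = 6630 × 1.11 = 7360 V/m.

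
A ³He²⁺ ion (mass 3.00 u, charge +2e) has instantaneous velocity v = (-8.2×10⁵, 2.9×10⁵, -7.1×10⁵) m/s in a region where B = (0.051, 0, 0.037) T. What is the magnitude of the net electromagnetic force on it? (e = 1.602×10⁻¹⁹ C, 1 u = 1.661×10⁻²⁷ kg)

v×B = (1.07×10⁴, -5870, -1.48×10⁴) N/C.
F = q v×B = (3.204×10⁻¹⁹ C)·(1.07×10⁴, -5870, -1.48×10⁴) = (3.44×10⁻¹⁵, -1.88×10⁻¹⁵, -4.74×10⁻¹⁵) N.
|F| = 6.15×10⁻¹⁵ N.

|F| ≈ 6.15×10⁻¹⁵ N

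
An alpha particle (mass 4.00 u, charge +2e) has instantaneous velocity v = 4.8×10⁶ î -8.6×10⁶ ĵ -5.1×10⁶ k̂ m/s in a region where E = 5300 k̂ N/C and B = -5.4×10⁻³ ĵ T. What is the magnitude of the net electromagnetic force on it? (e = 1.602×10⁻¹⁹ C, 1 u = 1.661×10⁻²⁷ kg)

v×B = (-2.75×10⁴, 0, -2.59×10⁴) N/C.
E + v×B = (-2.75×10⁴, 0, -2.06×10⁴) N/C.
F = q(E + v×B) = (3.204×10⁻¹⁹ C)·(-2.75×10⁴, 0, -2.06×10⁴) = (-8.82×10⁻¹⁵, 0, -6.61×10⁻¹⁵) N.
|F| = 1.10×10⁻¹⁴ N.

|F| ≈ 1.10×10⁻¹⁴ N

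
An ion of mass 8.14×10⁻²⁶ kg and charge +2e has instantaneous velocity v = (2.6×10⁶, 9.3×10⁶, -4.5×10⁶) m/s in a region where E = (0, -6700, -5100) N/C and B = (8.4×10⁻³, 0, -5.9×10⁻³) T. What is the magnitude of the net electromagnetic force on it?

|F| ≈ 3.33×10⁻¹⁴ N

v×B = (-5.49×10⁴, -2.25×10⁴, -7.81×10⁴) N/C.
E + v×B = (-5.49×10⁴, -2.92×10⁴, -8.32×10⁴) N/C.
F = q(E + v×B) = (3.204×10⁻¹⁹ C)·(-5.49×10⁴, -2.92×10⁴, -8.32×10⁴) = (-1.76×10⁻¹⁴, -9.34×10⁻¹⁵, -2.67×10⁻¹⁴) N.
|F| = 3.33×10⁻¹⁴ N.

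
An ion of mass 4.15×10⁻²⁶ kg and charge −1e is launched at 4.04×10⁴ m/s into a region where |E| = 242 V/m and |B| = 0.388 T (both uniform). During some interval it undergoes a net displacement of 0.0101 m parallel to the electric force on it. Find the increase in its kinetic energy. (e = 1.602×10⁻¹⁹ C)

The magnetic force is always ⟂ v and does no work; only the electric force changes KE.
ΔKE = F_E · d = |q|E d = (1.602×10⁻¹⁹)(242)(0.0101) ≈ 3.92×10⁻¹⁹ J.

ΔKE ≈ 3.92×10⁻¹⁹ J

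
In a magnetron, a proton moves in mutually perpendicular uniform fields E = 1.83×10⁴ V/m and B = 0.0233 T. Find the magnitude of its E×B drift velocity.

The E×B drift speed is v_d = E/B.
v_d = 1.83×10⁴/0.0233 = 7.85×10⁵ m/s.

v_d ≈ 7.85×10⁵ m/s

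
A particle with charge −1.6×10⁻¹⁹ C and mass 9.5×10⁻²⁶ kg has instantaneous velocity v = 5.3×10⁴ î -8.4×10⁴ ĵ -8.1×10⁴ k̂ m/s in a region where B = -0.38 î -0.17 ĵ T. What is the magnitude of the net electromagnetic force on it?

v×B = (-1.38×10⁴, 3.08×10⁴, -4.09×10⁴) N/C.
F = q v×B = (−1.6×10⁻¹⁹ C)·(-1.38×10⁴, 3.08×10⁴, -4.09×10⁴) = (2.20×10⁻¹⁵, -4.92×10⁻¹⁵, 6.55×10⁻¹⁵) N.
|F| = 8.48×10⁻¹⁵ N.

|F| ≈ 8.48×10⁻¹⁵ N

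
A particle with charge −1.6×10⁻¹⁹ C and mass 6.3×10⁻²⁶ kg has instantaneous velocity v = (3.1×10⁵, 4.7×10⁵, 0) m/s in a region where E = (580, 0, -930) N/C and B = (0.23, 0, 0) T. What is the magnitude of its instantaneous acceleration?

|a| ≈ 2.77×10¹¹ m/s²

v×B = (0, 0, -1.08×10⁵) N/C.
E + v×B = (580, 0, -1.09×10⁵) N/C.
F = q(E + v×B) = (−1.6×10⁻¹⁹ C)·(580, 0, -1.09×10⁵) = (-9.28×10⁻¹⁷, 0, 1.74×10⁻¹⁴) N.
|a| = |F|/m = 1.745×10⁻¹⁴/6.3×10⁻²⁶ ≈ 2.77×10¹¹ m/s².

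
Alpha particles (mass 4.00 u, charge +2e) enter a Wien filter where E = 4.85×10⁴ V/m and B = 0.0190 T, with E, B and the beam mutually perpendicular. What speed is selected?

v = 2.55×10⁶ m/s

Zero net Lorentz force requires |qE| = |q v×B|, i.e. E = vB.
v = E/B = 4.85×10⁴/0.0190 = 2.55×10⁶ m/s.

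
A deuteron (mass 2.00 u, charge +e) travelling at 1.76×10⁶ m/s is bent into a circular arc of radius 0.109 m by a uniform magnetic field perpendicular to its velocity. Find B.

From |q|vB = mv²/r, B = mv/(|q|r).
B = (3.322×10⁻²⁷)(1.76×10⁶)/((1.602×10⁻¹⁹)(0.109)) ≈ 0.335 T.

B ≈ 0.335 T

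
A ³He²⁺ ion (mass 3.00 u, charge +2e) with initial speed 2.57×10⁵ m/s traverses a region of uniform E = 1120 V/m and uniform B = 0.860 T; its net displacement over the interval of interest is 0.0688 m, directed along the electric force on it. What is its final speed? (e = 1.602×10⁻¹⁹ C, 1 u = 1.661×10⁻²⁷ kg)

v_f ≈ 2.76×10⁵ m/s

B does no work; ΔKE = |q|E d.
½mv_f² = ½mv₀² + |q|Ed = ½(4.983×10⁻²⁷)(2.57×10⁵)² + (3.204×10⁻¹⁹)(1120)(0.0688) ≈ 1.646×10⁻¹⁶ J + 2.469×10⁻¹⁷ J ≈ 1.892×10⁻¹⁶ J.
v_f = √(2·1.892×10⁻¹⁶/4.983×10⁻²⁷) ≈ 2.76×10⁵ m/s.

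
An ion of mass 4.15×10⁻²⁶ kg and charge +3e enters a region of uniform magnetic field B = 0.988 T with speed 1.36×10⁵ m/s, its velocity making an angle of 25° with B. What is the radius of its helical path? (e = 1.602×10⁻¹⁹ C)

r ≈ 5.02×10⁻³ m

v⊥ = v sinθ = 1.36×10⁵·sin25° ≈ 5.748×10⁴ m/s.
r = m v⊥/(|q|B) = (4.15×10⁻²⁶)(5.748×10⁴)/((4.806×10⁻¹⁹)(0.988)) ≈ 5.02×10⁻³ m.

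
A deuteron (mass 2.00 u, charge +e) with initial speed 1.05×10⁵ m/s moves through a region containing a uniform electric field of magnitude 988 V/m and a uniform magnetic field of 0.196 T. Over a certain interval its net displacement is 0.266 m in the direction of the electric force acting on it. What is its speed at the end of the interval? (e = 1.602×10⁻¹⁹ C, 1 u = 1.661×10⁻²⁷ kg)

v_f ≈ 1.91×10⁵ m/s

B does no work; ΔKE = |q|E d.
½mv_f² = ½mv₀² + |q|Ed = ½(3.322×10⁻²⁷)(1.05×10⁵)² + (1.602×10⁻¹⁹)(988)(0.266) ≈ 1.831×10⁻¹⁷ J + 4.210×10⁻¹⁷ J ≈ 6.041×10⁻¹⁷ J.
v_f = √(2·6.041×10⁻¹⁷/3.322×10⁻²⁷) ≈ 1.91×10⁵ m/s.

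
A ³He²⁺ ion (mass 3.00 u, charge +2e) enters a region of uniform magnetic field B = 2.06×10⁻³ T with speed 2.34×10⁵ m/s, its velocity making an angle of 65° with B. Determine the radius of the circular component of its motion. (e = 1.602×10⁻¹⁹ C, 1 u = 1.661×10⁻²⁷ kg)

r ≈ 1.60 m

v⊥ = v sinθ = 2.34×10⁵·sin65° ≈ 2.121×10⁵ m/s.
r = m v⊥/(|q|B) = (4.983×10⁻²⁷)(2.121×10⁵)/((3.204×10⁻¹⁹)(2.06×10⁻³)) ≈ 1.60 m.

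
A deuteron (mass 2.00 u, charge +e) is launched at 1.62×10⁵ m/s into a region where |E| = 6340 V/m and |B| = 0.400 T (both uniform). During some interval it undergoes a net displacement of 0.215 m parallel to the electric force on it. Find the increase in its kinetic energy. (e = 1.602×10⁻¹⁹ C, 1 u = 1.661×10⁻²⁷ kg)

The magnetic force is always ⟂ v and does no work; only the electric force changes KE.
ΔKE = F_E · d = |q|E d = (1.602×10⁻¹⁹)(6340)(0.215) ≈ 2.18×10⁻¹⁶ J.

ΔKE ≈ 2.18×10⁻¹⁶ J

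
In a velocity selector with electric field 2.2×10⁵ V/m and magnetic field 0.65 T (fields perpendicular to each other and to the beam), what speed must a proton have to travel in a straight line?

v = 3.4×10⁵ m/s

Straight-line motion ⇒ electric and magnetic forces cancel, so E = vB.
v = E/B = 2.2×10⁵/0.65 = 3.4×10⁵ m/s.
The result is independent of the particle's charge and mass.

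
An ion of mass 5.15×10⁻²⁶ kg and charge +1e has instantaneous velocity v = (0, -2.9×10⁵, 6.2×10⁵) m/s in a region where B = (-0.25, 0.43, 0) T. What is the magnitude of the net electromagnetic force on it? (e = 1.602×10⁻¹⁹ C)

|F| ≈ 5.07×10⁻¹⁴ N

v×B = (-2.67×10⁵, -1.55×10⁵, -7.25×10⁴) N/C.
F = q v×B = (1.602×10⁻¹⁹ C)·(-2.67×10⁵, -1.55×10⁵, -7.25×10⁴) = (-4.27×10⁻¹⁴, -2.48×10⁻¹⁴, -1.16×10⁻¹⁴) N.
|F| = 5.07×10⁻¹⁴ N.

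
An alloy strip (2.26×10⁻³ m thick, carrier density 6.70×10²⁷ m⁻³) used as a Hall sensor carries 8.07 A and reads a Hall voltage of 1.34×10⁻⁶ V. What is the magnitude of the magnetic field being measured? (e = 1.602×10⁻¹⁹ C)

From V_H = IB/(n e t), B = V_H n e t / I.
B = (1.34×10⁻⁶)(6.70×10²⁷)(1.602×10⁻¹⁹)(2.26×10⁻³)/8.07 ≈ 0.403 T.

B ≈ 0.403 T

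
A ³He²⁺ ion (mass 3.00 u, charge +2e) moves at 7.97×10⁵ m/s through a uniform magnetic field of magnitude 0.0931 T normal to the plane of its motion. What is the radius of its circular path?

The magnetic force provides the centripetal force: |q|vB = mv²/r.
r = mv/(|q|B) = (4.983×10⁻²⁷)(7.97×10⁵)/((3.204×10⁻¹⁹)(0.0931)) ≈ 0.133 m.

r ≈ 0.133 m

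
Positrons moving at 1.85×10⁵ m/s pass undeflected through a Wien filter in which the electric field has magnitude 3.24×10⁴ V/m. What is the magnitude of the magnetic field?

B = 0.175 T

Balance of forces in the selector: qE = qvB ⇒ B = E/v.
B = 3.24×10⁴/1.85×10⁵ = 0.175 T.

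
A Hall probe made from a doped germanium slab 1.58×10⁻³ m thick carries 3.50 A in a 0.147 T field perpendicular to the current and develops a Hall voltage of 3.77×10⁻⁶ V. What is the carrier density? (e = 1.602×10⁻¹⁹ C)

From V_H = IB/(n e t), n = IB/(V_H e t).
n = (3.50)(0.147)/((3.77×10⁻⁶)(1.602×10⁻¹⁹)(1.58×10⁻³)) ≈ 5.39×10²⁶ m⁻³.

n ≈ 5.39×10²⁶ m⁻³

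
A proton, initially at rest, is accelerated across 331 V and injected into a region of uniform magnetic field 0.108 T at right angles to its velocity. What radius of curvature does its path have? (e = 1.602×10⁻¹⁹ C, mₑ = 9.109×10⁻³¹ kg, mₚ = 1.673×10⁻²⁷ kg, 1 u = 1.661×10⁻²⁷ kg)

r ≈ 0.0243 m

Acceleration: |q|V = ½mv² ⇒ v = √(2|q|V/m) = √(2·1.602×10⁻¹⁹·331/1.673×10⁻²⁷) ≈ 2.518×10⁵ m/s.
In the field: r = mv/(|q|B) = (1.673×10⁻²⁷)(2.518×10⁵)/((1.602×10⁻¹⁹)(0.108)) ≈ 0.0243 m.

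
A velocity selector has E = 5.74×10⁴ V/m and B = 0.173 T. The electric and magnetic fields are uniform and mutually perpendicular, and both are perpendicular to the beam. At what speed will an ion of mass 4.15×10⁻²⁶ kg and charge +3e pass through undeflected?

For undeflected motion the electric and magnetic forces balance: qE = qvB.
v = E/B = 5.74×10⁴/0.173 = 3.32×10⁵ m/s.

v = 3.32×10⁵ m/s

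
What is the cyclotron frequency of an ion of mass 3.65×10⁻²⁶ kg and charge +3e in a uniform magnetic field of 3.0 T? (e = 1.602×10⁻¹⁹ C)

f = |q|B/(2πm).
f = (4.806×10⁻¹⁹)(3.0)/(2π·3.65×10⁻²⁶) ≈ 6.3×10⁶ Hz.

f ≈ 6.3×10⁶ Hz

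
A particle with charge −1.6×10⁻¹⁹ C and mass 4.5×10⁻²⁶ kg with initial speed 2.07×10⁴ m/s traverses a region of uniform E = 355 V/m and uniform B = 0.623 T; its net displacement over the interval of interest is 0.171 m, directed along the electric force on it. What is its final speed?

B does no work; ΔKE = |q|E d.
½mv_f² = ½mv₀² + |q|Ed = ½(4.5×10⁻²⁶)(2.07×10⁴)² + (1.6×10⁻¹⁹)(355)(0.171) ≈ 9.641×10⁻¹⁸ J + 9.713×10⁻¹⁸ J ≈ 1.935×10⁻¹⁷ J.
v_f = √(2·1.935×10⁻¹⁷/4.5×10⁻²⁶) ≈ 2.93×10⁴ m/s.

v_f ≈ 2.93×10⁴ m/s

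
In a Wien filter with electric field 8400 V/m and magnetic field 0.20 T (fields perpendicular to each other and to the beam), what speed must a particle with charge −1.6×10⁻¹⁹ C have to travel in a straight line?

Straight-line motion ⇒ electric and magnetic forces cancel, so E = vB.
v = E/B = 8400/0.20 = 4.2×10⁴ m/s.

v = 4.2×10⁴ m/s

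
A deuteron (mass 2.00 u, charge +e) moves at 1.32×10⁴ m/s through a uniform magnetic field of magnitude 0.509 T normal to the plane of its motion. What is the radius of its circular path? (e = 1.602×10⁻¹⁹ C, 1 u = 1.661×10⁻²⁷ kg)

The magnetic force provides the centripetal force: |q|vB = mv²/r.
r = mv/(|q|B) = (3.322×10⁻²⁷)(1.32×10⁴)/((1.602×10⁻¹⁹)(0.509)) ≈ 5.38×10⁻⁴ m.

r ≈ 5.38×10⁻⁴ m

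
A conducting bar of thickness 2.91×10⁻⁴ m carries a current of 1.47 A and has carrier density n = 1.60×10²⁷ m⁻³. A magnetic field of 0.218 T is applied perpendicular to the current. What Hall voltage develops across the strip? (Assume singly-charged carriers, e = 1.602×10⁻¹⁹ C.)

V_H = IB/(n e t).
V_H = (1.47)(0.218)/((1.60×10²⁷)(1.602×10⁻¹⁹)(2.91×10⁻⁴)) ≈ 4.30×10⁻⁶ V.

V_H ≈ 4.30×10⁻⁶ V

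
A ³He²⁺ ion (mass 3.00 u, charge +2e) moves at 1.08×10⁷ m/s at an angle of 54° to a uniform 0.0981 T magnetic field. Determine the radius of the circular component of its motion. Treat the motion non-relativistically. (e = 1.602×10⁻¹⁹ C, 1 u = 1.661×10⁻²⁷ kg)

r ≈ 1.39 m

v⊥ = v sinθ = 1.08×10⁷·sin54° ≈ 8.737×10⁶ m/s.
r = m v⊥/(|q|B) = (4.983×10⁻²⁷)(8.737×10⁶)/((3.204×10⁻¹⁹)(0.0981)) ≈ 1.39 m.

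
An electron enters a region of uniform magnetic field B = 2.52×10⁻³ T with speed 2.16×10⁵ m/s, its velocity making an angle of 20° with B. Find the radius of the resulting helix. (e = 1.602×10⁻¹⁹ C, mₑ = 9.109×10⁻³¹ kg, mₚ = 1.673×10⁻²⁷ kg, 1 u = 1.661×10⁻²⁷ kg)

v⊥ = v sinθ = 2.16×10⁵·sin20° ≈ 7.388×10⁴ m/s.
r = m v⊥/(|q|B) = (9.109×10⁻³¹)(7.388×10⁴)/((1.602×10⁻¹⁹)(2.52×10⁻³)) ≈ 1.67×10⁻⁴ m.

r ≈ 1.67×10⁻⁴ m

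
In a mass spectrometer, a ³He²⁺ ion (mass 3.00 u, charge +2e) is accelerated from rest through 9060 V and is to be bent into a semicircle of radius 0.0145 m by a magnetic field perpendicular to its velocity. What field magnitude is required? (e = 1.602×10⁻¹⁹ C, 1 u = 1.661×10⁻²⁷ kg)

v = √(2|q|V/m) = √(2·3.204×10⁻¹⁹·9060/4.983×10⁻²⁷) ≈ 1.079×10⁶ m/s.
B = mv/(|q|r) = (4.983×10⁻²⁷)(1.079×10⁶)/((3.204×10⁻¹⁹)(0.0145)) ≈ 1.16 T.

B ≈ 1.16 T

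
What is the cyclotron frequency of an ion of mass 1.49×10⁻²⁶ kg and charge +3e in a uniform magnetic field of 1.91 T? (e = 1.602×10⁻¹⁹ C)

f ≈ 9.81×10⁶ Hz

f = |q|B/(2πm).
f = (4.806×10⁻¹⁹)(1.91)/(2π·1.49×10⁻²⁶) ≈ 9.81×10⁶ Hz.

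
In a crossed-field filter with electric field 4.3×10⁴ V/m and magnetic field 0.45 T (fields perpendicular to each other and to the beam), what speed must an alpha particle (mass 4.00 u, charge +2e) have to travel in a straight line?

Zero net Lorentz force requires |qE| = |q v×B|, i.e. E = vB.
v = E/B = 4.3×10⁴/0.45 = 9.6×10⁴ m/s.
The result is independent of the particle's charge and mass.

v = 9.6×10⁴ m/s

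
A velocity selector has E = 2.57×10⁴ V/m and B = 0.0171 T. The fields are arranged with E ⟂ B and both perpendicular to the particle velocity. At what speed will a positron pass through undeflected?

Zero net Lorentz force requires |qE| = |q v×B|, i.e. E = vB.
v = E/B = 2.57×10⁴/0.0171 = 1.50×10⁶ m/s.

v = 1.50×10⁶ m/s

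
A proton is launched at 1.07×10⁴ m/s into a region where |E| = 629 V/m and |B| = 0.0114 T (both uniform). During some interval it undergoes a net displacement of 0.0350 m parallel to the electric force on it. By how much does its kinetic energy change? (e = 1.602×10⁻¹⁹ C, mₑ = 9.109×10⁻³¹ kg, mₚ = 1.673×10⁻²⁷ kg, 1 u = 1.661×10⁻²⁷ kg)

The magnetic force is always ⟂ v and does no work; only the electric force changes KE.
ΔKE = F_E · d = |q|E d = (1.602×10⁻¹⁹)(629)(0.0350) ≈ 3.53×10⁻¹⁸ J.

ΔKE ≈ 3.53×10⁻¹⁸ J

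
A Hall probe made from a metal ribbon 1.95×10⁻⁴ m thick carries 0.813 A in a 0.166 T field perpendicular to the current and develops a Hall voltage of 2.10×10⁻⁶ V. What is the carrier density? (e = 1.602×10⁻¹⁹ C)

From V_H = IB/(n e t), n = IB/(V_H e t).
n = (0.813)(0.166)/((2.10×10⁻⁶)(1.602×10⁻¹⁹)(1.95×10⁻⁴)) ≈ 2.06×10²⁷ m⁻³.

n ≈ 2.06×10²⁷ m⁻³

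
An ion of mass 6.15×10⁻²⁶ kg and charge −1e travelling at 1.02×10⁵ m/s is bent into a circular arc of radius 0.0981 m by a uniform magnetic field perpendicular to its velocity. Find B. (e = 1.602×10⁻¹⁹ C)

B ≈ 0.399 T

From |q|vB = mv²/r, B = mv/(|q|r).
B = (6.15×10⁻²⁶)(1.02×10⁵)/((1.602×10⁻¹⁹)(0.0981)) ≈ 0.399 T.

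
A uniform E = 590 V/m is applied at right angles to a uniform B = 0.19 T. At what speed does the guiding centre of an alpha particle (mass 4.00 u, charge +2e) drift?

v_d ≈ 3100 m/s

The steady drift has the magnetic force balancing the electric force, so v_d = E/B.
v_d = 590/0.19 = 3100 m/s.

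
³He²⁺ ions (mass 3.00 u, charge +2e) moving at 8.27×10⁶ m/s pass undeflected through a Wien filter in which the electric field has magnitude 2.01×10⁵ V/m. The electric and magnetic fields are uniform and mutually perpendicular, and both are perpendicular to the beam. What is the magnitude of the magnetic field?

Balance of forces in the selector: qE = qvB ⇒ B = E/v.
B = 2.01×10⁵/8.27×10⁶ = 0.0243 T.

B = 0.0243 T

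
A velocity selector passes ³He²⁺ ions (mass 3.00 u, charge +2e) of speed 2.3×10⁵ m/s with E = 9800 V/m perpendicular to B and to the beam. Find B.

Balance of forces in the selector: qE = qvB ⇒ B = E/v.
B = 9800/2.3×10⁵ = 0.043 T.

B = 0.043 T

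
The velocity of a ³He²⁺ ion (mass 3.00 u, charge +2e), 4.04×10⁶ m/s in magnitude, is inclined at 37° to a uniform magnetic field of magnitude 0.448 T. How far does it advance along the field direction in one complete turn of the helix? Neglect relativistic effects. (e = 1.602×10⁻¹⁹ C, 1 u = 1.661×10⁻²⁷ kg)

v∥ = v cosθ = 4.04×10⁶·cos37° ≈ 3.226×10⁶ m/s.
T = 2πm/(|q|B) = 2π(4.983×10⁻²⁷)/((3.204×10⁻¹⁹)(0.448)) ≈ 2.181×10⁻⁷ s.
pitch = v∥ T = (3.226×10⁶)(2.181×10⁻⁷) ≈ 0.704 m.

p ≈ 0.704 m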